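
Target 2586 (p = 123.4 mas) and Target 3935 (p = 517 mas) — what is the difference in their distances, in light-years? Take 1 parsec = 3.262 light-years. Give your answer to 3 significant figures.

d_A = 1/0.1234″ = 8.1037 pc; d_B = 1/0.5170″ = 1.9342 pc.
|d_B − d_A| = |1.9342 − 8.1037| = 6.1695 pc = 6.1695 × 3.262 ly = 20.125 ly.

20.1 ly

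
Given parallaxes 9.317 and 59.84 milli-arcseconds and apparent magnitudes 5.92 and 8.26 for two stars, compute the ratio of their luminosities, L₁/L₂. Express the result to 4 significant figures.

d₁ = 1/p₁ = 1/0.009317″ = 107.33 pc; d₂ = 1/p₂ = 1/0.05984″ = 16.711 pc.
M₁ = m₁ − 5 log₁₀ d₁ + 5 = 5.92 − 10.1536 + 5 = 0.7664.
M₂ = 8.26 − 6.1150 + 5 = 7.1450.
L₁/L₂ = 10^(0.4(M₂ − M₁)) = 10^(0.4 × 6.3786) = 10^2.55144 = 355.99.

L₁/L₂ = 356.0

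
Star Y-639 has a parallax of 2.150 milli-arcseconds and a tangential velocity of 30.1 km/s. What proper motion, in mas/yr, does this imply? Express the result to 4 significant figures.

13.65 mas/yr

d = 1/p = 1/0.002150″ = 465.12 pc.
μ = v_t / (4.74 d) = 30.1 / (4.74 × 465.12) = 30.1 / 2204.7 = 0.013653 ″/yr = 13.653 mas/yr.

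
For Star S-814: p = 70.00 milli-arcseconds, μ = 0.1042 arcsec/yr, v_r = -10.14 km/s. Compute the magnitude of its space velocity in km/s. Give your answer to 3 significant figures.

d = 1/p = 1/0.07000″ = 14.286 pc.
v_t = 4.740 μ d = 4.740 × 0.1042 × 14.286 = 7.056 km/s.
v = √(v_r² + v_t²) = √((-10.14)² + 7.056²) = √152.607 = 12.353 km/s.

12.4 km/s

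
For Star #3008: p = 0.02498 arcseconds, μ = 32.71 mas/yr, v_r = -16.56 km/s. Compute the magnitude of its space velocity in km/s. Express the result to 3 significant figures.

17.7 km/s

d = 1/p = 1/0.02498″ = 40.032 pc.
μ = 32.71 mas/yr = 0.03271 ″/yr.
v_t = 4.740 μ d = 4.740 × 0.03271 × 40.032 = 6.2068 km/s.
v = √(v_r² + v_t²) = √((-16.56)² + 6.2068²) = √312.758 = 17.685 km/s.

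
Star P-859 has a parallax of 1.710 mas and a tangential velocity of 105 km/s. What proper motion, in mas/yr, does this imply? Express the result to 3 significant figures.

37.9 mas/yr

d = 1/p = 1/0.001710″ = 584.8 pc.
μ = v_t / (4.74 d) = 105 / (4.74 × 584.8) = 105 / 2772 = 0.037879 ″/yr = 37.879 mas/yr.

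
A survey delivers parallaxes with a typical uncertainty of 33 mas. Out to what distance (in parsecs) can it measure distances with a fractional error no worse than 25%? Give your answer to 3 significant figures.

7.58 pc

σ_d/d = σ_p/p, so the condition is σ_p/p ≤ 0.25, i.e. p ≥ σ_p/0.25.
p_min = 33/0.25 = 132 mas = 0.132 arcsec.
d_max = 1/p_min = 1/0.132 = 7.5758 pc.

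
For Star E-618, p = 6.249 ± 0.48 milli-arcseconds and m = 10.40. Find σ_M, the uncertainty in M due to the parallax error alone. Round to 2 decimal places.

M = m − 5 log₁₀ d + 5 = m + 5 log₁₀ p + 5, so ∂M/∂p = 5/(p ln 10).
σ_M = (5/ln 10) · (σ_p/p) = 2.1715 × 0.48/6.249 = 2.1715 × 0.076812 = 0.1668.

σ_M = 0.17 mag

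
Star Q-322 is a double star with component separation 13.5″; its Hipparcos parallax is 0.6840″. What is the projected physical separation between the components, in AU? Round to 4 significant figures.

d = 1/p = 1/0.6840″ = 1.462 pc.
At distance d (pc), an angle of θ arcsec spans θ·d AU: s = 13.5 × 1.462 = 19.737 AU.

19.74 AU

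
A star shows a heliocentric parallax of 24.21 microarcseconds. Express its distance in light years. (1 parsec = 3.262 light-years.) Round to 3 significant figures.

135000 light years

p = 24.21 microarcseconds = 0.00002421 arcsec.
d = 1/p = 1/0.00002421 = 41305 pc.
In light-years: 41305 × 3.262 = 1.3474 × 10^5 ly.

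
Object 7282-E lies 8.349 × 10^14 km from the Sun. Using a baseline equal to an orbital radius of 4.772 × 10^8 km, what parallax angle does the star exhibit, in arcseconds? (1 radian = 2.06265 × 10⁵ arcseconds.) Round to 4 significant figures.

0.1179 arcsec

θ ≈ B/d = (4.772 × 10^8) / (8.349 × 10^14) = 5.7157 × 10^-7 rad.
In arcseconds: 5.7157 × 10^-7 × 206265 = 0.11789″.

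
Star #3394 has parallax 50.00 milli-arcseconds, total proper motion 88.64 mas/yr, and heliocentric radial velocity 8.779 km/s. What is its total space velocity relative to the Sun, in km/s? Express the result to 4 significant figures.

d = 1/p = 1/0.05000″ = 20 pc.
μ = 88.64 mas/yr = 0.08864 ″/yr.
v_t = 4.740 μ d = 4.740 × 0.08864 × 20 = 8.4031 km/s.
v = √(v_r² + v_t²) = √(8.779² + 8.4031²) = √147.683 = 12.152 km/s.

12.15 km/s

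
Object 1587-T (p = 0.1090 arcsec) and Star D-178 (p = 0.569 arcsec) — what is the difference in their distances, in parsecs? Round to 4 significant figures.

d_A = 1/0.1090″ = 9.1743 pc; d_B = 1/0.5690″ = 1.7575 pc.
|d_B − d_A| = |1.7575 − 9.1743| = 7.4168 pc.

7.417 pc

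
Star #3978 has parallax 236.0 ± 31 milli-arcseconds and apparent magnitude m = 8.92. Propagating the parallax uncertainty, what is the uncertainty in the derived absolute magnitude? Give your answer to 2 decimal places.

M = m − 5 log₁₀ d + 5 = m + 5 log₁₀ p + 5, so ∂M/∂p = 5/(p ln 10).
σ_M = (5/ln 10) · (σ_p/p) = 2.1715 × 31/236.0 = 2.1715 × 0.13136 = 0.28525.

σ_M = 0.29 mag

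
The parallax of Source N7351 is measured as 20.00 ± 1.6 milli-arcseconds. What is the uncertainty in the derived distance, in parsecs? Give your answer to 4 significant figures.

4.000 pc

d = 1/p, so σ_d = σ_p / p².
σ_d = 0.00160 / (0.02000)² = 0.00160 / 0.0004 = 4 pc.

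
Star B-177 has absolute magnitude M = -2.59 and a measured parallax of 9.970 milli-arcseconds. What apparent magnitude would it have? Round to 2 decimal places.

m = 2.42

d = 1/p = 1/0.009970″ = 100.3 pc.
m − M = 5 log₁₀ d − 5 = 5 log₁₀(100.3) − 5 = 10.0065 − 5 = 5.0065.
m = M + (m − M) = -2.59 + 5.0065 = 2.42.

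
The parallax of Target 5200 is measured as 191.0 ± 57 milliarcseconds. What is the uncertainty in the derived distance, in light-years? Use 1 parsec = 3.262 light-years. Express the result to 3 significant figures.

d = 1/p, so σ_d = σ_p / p².
σ_d = 0.0570 / (0.1910)² = 0.0570 / 0.036481 = 1.5625 pc = 1.5625 × 3.262 ly = 5.0969 ly.

5.10 ly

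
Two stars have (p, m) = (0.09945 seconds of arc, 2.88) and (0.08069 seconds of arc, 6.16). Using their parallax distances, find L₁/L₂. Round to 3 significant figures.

L₁/L₂ = 13.5

d₁ = 1/p₁ = 1/0.09945″ = 10.055 pc; d₂ = 1/p₂ = 1/0.08069″ = 12.393 pc.
M₁ = m₁ − 5 log₁₀ d₁ + 5 = 2.88 − 5.0119 + 5 = 2.8681.
M₂ = 6.16 − 5.4659 + 5 = 5.6941.
L₁/L₂ = 10^(0.4(M₂ − M₁)) = 10^(0.4 × 2.8260) = 10^1.13040 = 13.502.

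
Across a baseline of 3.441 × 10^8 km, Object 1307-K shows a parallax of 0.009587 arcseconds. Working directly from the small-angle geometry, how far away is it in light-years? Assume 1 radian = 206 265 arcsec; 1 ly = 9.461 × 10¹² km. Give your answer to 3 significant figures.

783 ly

θ = 0.009587″ = 0.009587/206265 = 4.6479 × 10^-8 rad.
d = B/θ = (3.441 × 10^8) / (4.6479 × 10^-8) = 7.4033 × 10^15 km = (7.4033 × 10^15) / (9.461 × 10^12) ly = 782.51 ly.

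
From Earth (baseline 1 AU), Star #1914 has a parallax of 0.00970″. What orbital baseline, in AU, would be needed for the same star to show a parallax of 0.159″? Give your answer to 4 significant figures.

16.39 AU

Parallax scales linearly with baseline: p ∝ B, so B = p_target / p_Earth × 1 AU.
B = 0.159 / 0.00970 = 16.392 AU.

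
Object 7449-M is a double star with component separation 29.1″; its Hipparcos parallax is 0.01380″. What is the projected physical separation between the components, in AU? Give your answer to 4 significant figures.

d = 1/p = 1/0.01380″ = 72.464 pc.
At distance d (pc), an angle of θ arcsec spans θ·d AU: s = 29.1 × 72.464 = 2108.7 AU.

2109 AU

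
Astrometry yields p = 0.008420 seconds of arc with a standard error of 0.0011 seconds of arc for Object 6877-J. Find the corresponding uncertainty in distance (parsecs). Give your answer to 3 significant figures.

d = 1/p, so σ_d = σ_p / p².
σ_d = 0.00110 / (0.008420)² = 0.00110 / 0.000070896 = 15.516 pc.

15.5 pc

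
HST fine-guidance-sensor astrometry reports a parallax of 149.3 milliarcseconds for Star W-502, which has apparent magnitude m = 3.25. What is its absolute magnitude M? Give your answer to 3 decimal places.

d = 1/p = 1/0.1493″ = 6.6979 pc.
m − M = 5 log₁₀(6.6979) − 5 = 4.1297 − 5 = -0.8703.
M = m − (m − M) = 3.25 − (-0.8703) = 4.120.

M = 4.120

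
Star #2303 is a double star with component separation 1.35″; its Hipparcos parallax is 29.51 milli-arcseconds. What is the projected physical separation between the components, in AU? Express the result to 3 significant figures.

45.7 AU

d = 1/p = 1/0.02951″ = 33.887 pc.
At distance d (pc), an angle of θ arcsec spans θ·d AU: s = 1.35 × 33.887 = 45.747 AU.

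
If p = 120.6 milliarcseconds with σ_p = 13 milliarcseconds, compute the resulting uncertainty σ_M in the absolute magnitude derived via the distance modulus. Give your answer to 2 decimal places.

σ_M = 0.23 mag

M = m − 5 log₁₀ d + 5 = m + 5 log₁₀ p + 5, so ∂M/∂p = 5/(p ln 10).
σ_M = (5/ln 10) · (σ_p/p) = 2.1715 × 13/120.6 = 2.1715 × 0.10779 = 0.23407.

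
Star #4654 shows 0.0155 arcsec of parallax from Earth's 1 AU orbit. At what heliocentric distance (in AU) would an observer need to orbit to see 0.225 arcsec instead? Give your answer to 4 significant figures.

14.52 AU

Parallax scales linearly with baseline: p ∝ B, so B = p_target / p_Earth × 1 AU.
B = 0.225 / 0.0155 = 14.516 AU.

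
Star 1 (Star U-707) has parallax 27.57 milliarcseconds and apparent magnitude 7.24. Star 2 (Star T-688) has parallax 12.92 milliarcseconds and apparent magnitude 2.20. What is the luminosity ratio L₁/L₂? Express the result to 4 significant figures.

L₁/L₂ = 0.002117

d₁ = 1/p₁ = 1/0.02757″ = 36.271 pc; d₂ = 1/p₂ = 1/0.01292″ = 77.399 pc.
M₁ = m₁ − 5 log₁₀ d₁ + 5 = 7.24 − 7.7978 + 5 = 4.4422.
M₂ = 2.20 − 9.4437 + 5 = -2.2437.
L₁/L₂ = 10^(0.4(M₂ − M₁)) = 10^(0.4 × (-6.6859)) = 10^(-2.67436) = 0.0021166.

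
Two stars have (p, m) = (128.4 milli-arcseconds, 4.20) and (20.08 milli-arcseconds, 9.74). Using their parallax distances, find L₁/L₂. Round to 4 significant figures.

d₁ = 1/p₁ = 1/0.1284″ = 7.7882 pc; d₂ = 1/p₂ = 1/0.02008″ = 49.801 pc.
M₁ = m₁ − 5 log₁₀ d₁ + 5 = 4.20 − 4.4572 + 5 = 4.7428.
M₂ = 9.74 − 8.4862 + 5 = 6.2538.
L₁/L₂ = 10^(0.4(M₂ − M₁)) = 10^(0.4 × 1.5110) = 10^0.60440 = 4.0216.

L₁/L₂ = 4.022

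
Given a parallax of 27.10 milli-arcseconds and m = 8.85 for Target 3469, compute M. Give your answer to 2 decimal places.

M = 6.01

d = 1/p = 1/0.02710″ = 36.9 pc.
m − M = 5 log₁₀(36.9) − 5 = 7.8351 − 5 = 2.8351.
M = m − (m − M) = 8.85 − 2.8351 = 6.01.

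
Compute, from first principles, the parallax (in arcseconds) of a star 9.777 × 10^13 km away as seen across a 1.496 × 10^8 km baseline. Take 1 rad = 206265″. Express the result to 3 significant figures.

θ ≈ B/d = (1.496 × 10^8) / (9.777 × 10^13) = 1.5301 × 10^-6 rad.
In arcseconds: 1.5301 × 10^-6 × 206265 = 0.31561″.

0.316 arcsec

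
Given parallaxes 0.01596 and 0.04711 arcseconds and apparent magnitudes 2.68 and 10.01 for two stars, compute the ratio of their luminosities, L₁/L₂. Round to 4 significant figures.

d₁ = 1/p₁ = 1/0.01596″ = 62.657 pc; d₂ = 1/p₂ = 1/0.04711″ = 21.227 pc.
M₁ = m₁ − 5 log₁₀ d₁ + 5 = 2.68 − 8.9848 + 5 = -1.3048.
M₂ = 10.01 − 6.6344 + 5 = 8.3756.
L₁/L₂ = 10^(0.4(M₂ − M₁)) = 10^(0.4 × 9.6804) = 10^3.87216 = 7450.1.

L₁/L₂ = 7450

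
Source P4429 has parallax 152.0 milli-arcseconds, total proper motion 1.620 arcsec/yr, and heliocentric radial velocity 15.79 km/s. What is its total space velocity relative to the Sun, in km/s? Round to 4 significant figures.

d = 1/p = 1/0.1520″ = 6.5789 pc.
v_t = 4.740 μ d = 4.740 × 1.620 × 6.5789 = 50.518 km/s.
v = √(v_r² + v_t²) = √(15.79² + 50.518²) = √2801.39 = 52.928 km/s.

52.93 km/s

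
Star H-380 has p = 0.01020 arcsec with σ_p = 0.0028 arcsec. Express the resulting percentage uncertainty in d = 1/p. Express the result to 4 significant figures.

For d = 1/p, |σ_d/d| = |σ_p/p|.
σ_p/p = 0.0028 / 0.01020 = 0.27451 = 27.451%.

27.45%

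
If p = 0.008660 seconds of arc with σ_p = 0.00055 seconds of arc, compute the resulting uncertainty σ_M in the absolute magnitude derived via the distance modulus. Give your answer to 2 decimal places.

M = m − 5 log₁₀ d + 5 = m + 5 log₁₀ p + 5, so ∂M/∂p = 5/(p ln 10).
σ_M = (5/ln 10) · (σ_p/p) = 2.1715 × 0.00055/0.008660 = 2.1715 × 0.06351 = 0.13791.

σ_M = 0.14 mag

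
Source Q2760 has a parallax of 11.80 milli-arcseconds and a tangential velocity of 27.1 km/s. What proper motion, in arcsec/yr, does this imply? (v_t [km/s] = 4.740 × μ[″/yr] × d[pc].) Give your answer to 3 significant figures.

0.0675 arcsec/yr

d = 1/p = 1/0.01180″ = 84.746 pc.
μ = v_t / (4.74 d) = 27.1 / (4.74 × 84.746) = 27.1 / 401.7 = 0.067463 ″/yr.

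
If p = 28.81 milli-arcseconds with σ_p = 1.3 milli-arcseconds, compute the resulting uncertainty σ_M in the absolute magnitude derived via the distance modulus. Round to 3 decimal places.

M = m − 5 log₁₀ d + 5 = m + 5 log₁₀ p + 5, so ∂M/∂p = 5/(p ln 10).
σ_M = (5/ln 10) · (σ_p/p) = 2.1715 × 1.3/28.81 = 2.1715 × 0.045123 = 0.097985.

σ_M = 0.098 mag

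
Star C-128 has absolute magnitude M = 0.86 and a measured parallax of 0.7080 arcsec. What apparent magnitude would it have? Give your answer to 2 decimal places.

m = -3.39

d = 1/p = 1/0.7080″ = 1.4124 pc.
m − M = 5 log₁₀ d − 5 = 5 log₁₀(1.4124) − 5 = 0.7498 − 5 = -4.2502.
m = M + (m − M) = 0.86 + (-4.2502) = -3.39.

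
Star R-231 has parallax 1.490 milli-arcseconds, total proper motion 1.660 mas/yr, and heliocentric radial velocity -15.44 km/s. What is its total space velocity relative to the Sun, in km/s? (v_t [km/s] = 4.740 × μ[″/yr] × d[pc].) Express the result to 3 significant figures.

d = 1/p = 1/0.001490″ = 671.14 pc.
μ = 1.660 mas/yr = 0.001660 ″/yr.
v_t = 4.740 μ d = 4.740 × 0.001660 × 671.14 = 5.2808 km/s.
v = √(v_r² + v_t²) = √((-15.44)² + 5.2808²) = √266.28 = 16.318 km/s.

16.3 km/s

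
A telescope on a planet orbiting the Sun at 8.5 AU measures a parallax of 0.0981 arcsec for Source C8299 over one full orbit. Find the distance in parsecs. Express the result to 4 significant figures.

86.65 pc

With baseline B (in AU) and parallax p (in arcsec), d = B/p parsecs.
d = 8.5 / 0.0981 = 86.646 pc.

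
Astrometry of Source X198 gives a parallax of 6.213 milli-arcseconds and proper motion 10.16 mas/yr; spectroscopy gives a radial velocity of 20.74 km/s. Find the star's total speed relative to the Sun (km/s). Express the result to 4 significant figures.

22.14 km/s

d = 1/p = 1/0.006213″ = 160.95 pc.
μ = 10.16 mas/yr = 0.01016 ″/yr.
v_t = 4.740 μ d = 4.740 × 0.01016 × 160.95 = 7.7511 km/s.
v = √(v_r² + v_t²) = √(20.74² + 7.7511²) = √490.227 = 22.141 km/s.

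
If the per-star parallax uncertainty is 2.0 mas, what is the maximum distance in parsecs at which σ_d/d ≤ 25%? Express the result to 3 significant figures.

125 pc

σ_d/d = σ_p/p, so the condition is σ_p/p ≤ 0.25, i.e. p ≥ σ_p/0.25.
p_min = 2.0/0.25 = 8 mas = 0.008 arcsec.
d_max = 1/p_min = 1/0.008 = 125 pc.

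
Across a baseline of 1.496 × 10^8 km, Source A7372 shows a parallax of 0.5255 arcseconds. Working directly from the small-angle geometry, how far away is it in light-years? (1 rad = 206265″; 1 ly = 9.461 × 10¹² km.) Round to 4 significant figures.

6.207 ly

θ = 0.5255″ = 0.5255/206265 = 2.5477 × 10^-6 rad.
d = B/θ = (1.496 × 10^8) / (2.5477 × 10^-6) = 5.8720 × 10^13 km = (5.8720 × 10^13) / (9.461 × 10^12) ly = 6.2065 ly.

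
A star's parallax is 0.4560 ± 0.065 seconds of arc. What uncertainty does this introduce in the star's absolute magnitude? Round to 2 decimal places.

M = m − 5 log₁₀ d + 5 = m + 5 log₁₀ p + 5, so ∂M/∂p = 5/(p ln 10).
σ_M = (5/ln 10) · (σ_p/p) = 2.1715 × 0.065/0.4560 = 2.1715 × 0.14254 = 0.30953.

σ_M = 0.31 mag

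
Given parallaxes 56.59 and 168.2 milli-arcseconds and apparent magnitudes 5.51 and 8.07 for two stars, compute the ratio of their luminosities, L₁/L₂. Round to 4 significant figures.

d₁ = 1/p₁ = 1/0.05659″ = 17.671 pc; d₂ = 1/p₂ = 1/0.1682″ = 5.9453 pc.
M₁ = m₁ − 5 log₁₀ d₁ + 5 = 5.51 − 6.2363 + 5 = 4.2737.
M₂ = 8.07 − 3.8709 + 5 = 9.1991.
L₁/L₂ = 10^(0.4(M₂ − M₁)) = 10^(0.4 × 4.9254) = 10^1.97016 = 93.36.

L₁/L₂ = 93.36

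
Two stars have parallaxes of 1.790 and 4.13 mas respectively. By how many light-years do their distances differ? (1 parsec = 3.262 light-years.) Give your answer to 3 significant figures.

1030 ly

d_A = 1/0.001790″ = 558.66 pc; d_B = 1/0.004130″ = 242.13 pc.
|d_B − d_A| = |242.13 − 558.66| = 316.53 pc = 316.53 × 3.262 ly = 1032.5 ly.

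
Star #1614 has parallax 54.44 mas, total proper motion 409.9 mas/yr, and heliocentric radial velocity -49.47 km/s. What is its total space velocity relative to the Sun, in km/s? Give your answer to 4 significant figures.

d = 1/p = 1/0.05444″ = 18.369 pc.
μ = 409.9 mas/yr = 0.4099 ″/yr.
v_t = 4.740 μ d = 4.740 × 0.4099 × 18.369 = 35.69 km/s.
v = √(v_r² + v_t²) = √((-49.47)² + 35.69²) = √3721.06 = 61 km/s.

61.00 km/s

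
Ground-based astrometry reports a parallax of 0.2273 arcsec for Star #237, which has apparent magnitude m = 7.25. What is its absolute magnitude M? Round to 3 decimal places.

M = 9.033

d = 1/p = 1/0.2273″ = 4.3995 pc.
m − M = 5 log₁₀(4.3995) − 5 = 3.2170 − 5 = -1.7830.
M = m − (m − M) = 7.25 − (-1.7830) = 9.033.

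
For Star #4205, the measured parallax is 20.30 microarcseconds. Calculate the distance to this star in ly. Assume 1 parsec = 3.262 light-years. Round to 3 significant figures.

161000 ly

p = 20.30 microarcseconds = 0.00002030 arcsec.
d = 1/p = 1/0.00002030 = 49261 pc.
In light-years: 49261 × 3.262 = 1.6069 × 10^5 ly.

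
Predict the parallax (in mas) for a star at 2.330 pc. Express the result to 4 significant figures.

p = 1/d = 1/2.33 = 0.42918 arcsec.
= 0.42918 × 1000 = 429.18 mas.

429.2 mas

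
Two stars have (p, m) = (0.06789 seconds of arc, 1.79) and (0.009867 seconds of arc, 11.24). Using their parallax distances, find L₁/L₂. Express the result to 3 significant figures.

d₁ = 1/p₁ = 1/0.06789″ = 14.73 pc; d₂ = 1/p₂ = 1/0.009867″ = 101.35 pc.
M₁ = m₁ − 5 log₁₀ d₁ + 5 = 1.79 − 5.8410 + 5 = 0.9490.
M₂ = 11.24 − 10.0291 + 5 = 6.2109.
L₁/L₂ = 10^(0.4(M₂ − M₁)) = 10^(0.4 × 5.2619) = 10^2.10476 = 127.28.

L₁/L₂ = 127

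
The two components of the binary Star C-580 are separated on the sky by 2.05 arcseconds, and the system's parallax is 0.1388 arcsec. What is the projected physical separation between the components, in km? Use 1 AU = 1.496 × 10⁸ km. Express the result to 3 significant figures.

d = 1/p = 1/0.1388″ = 7.2046 pc.
At distance d (pc), an angle of θ arcsec spans θ·d AU: s = 2.05 × 7.2046 = 14.769 AU.
= 14.769 × 1.496 × 10⁸ km = 2.2094 × 10^9 km.

2.21 × 10^9 km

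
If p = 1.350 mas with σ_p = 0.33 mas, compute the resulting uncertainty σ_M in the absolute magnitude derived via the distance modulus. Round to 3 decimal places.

M = m − 5 log₁₀ d + 5 = m + 5 log₁₀ p + 5, so ∂M/∂p = 5/(p ln 10).
σ_M = (5/ln 10) · (σ_p/p) = 2.1715 × 0.33/1.350 = 2.1715 × 0.24444 = 0.5308.

σ_M = 0.531 mag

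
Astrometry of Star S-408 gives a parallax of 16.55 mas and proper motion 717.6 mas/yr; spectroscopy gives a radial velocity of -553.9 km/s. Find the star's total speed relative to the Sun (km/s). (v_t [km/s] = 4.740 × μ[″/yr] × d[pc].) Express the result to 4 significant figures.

590.8 km/s

d = 1/p = 1/0.01655″ = 60.423 pc.
μ = 717.6 mas/yr = 0.7176 ″/yr.
v_t = 4.740 μ d = 4.740 × 0.7176 × 60.423 = 205.52 km/s.
v = √(v_r² + v_t²) = √((-553.9)² + 205.52²) = √349044 = 590.8 km/s.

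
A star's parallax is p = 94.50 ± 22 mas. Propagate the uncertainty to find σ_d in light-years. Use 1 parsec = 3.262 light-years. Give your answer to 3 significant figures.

8.04 ly

d = 1/p, so σ_d = σ_p / p².
σ_d = 0.0220 / (0.09450)² = 0.0220 / 0.0089303 = 2.4635 pc = 2.4635 × 3.262 ly = 8.0359 ly.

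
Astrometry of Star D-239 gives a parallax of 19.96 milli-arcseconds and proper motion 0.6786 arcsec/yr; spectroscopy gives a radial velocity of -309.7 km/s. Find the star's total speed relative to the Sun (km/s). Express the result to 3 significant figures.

d = 1/p = 1/0.01996″ = 50.1 pc.
v_t = 4.740 μ d = 4.740 × 0.6786 × 50.1 = 161.15 km/s.
v = √(v_r² + v_t²) = √((-309.7)² + 161.15²) = √121883 = 349.12 km/s.

349 km/s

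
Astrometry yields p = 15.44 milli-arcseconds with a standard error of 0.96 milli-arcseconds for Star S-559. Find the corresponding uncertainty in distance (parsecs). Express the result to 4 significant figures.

4.027 pc

d = 1/p, so σ_d = σ_p / p².
σ_d = 0.000960 / (0.01544)² = 0.000960 / 0.00023839 = 4.027 pc.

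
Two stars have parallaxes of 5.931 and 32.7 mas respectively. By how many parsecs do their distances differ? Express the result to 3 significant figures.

d_A = 1/0.005931″ = 168.61 pc; d_B = 1/0.03270″ = 30.581 pc.
|d_B − d_A| = |30.581 − 168.61| = 138.03 pc.

138 pc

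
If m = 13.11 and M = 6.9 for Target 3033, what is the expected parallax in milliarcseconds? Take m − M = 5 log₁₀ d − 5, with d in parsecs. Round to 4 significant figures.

m − M = 13.11 − 6.9 = 6.21.
d = 10^((m−M)/5 + 1) = 10^2.242 = 174.58 pc.
p = 1/d = 1/174.58 = 0.005728 arcsec = 5.728 mas.

5.728 mas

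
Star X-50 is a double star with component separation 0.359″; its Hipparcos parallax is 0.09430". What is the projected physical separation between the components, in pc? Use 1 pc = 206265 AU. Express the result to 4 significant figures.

1.846 × 10^-5 pc

d = 1/p = 1/0.09430″ = 10.604 pc.
At distance d (pc), an angle of θ arcsec spans θ·d AU: s = 0.359 × 10.604 = 3.8068 AU.
= 3.8068 / 206265 = 1.8456 × 10^-5 pc.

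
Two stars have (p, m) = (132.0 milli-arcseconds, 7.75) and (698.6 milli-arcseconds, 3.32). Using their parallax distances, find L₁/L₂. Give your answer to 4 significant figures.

d₁ = 1/p₁ = 1/0.1320″ = 7.5758 pc; d₂ = 1/p₂ = 1/0.6986″ = 1.4314 pc.
M₁ = m₁ − 5 log₁₀ d₁ + 5 = 7.75 − 4.3971 + 5 = 8.3529.
M₂ = 3.32 − 0.7788 + 5 = 7.5412.
L₁/L₂ = 10^(0.4(M₂ − M₁)) = 10^(0.4 × (-0.8117)) = 10^(-0.32468) = 0.4735.

L₁/L₂ = 0.4735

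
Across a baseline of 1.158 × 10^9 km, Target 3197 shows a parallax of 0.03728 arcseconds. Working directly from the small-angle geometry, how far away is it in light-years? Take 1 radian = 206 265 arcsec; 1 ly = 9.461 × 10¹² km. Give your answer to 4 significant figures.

677.2 ly

θ = 0.03728″ = 0.03728/206265 = 1.8074 × 10^-7 rad.
d = B/θ = (1.158 × 10^9) / (1.8074 × 10^-7) = 6.4070 × 10^15 km = (6.4070 × 10^15) / (9.461 × 10^12) ly = 677.2 ly.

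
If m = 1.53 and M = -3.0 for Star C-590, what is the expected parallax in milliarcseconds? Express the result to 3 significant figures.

12.4 mas

m − M = 1.53 − (-3.0) = 4.53.
d = 10^((m−M)/5 + 1) = 10^1.906 = 80.538 pc.
p = 1/d = 1/80.538 = 0.012416 arcsec = 12.416 mas.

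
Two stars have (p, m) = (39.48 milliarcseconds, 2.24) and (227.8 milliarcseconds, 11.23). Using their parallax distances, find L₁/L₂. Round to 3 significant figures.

L₁/L₂ = 131000

d₁ = 1/p₁ = 1/0.03948″ = 25.329 pc; d₂ = 1/p₂ = 1/0.2278″ = 4.3898 pc.
M₁ = m₁ − 5 log₁₀ d₁ + 5 = 2.24 − 7.0181 + 5 = 0.2219.
M₂ = 11.23 − 3.2122 + 5 = 13.0178.
L₁/L₂ = 10^(0.4(M₂ − M₁)) = 10^(0.4 × 12.7959) = 10^5.11836 = 1.3133 × 10^5.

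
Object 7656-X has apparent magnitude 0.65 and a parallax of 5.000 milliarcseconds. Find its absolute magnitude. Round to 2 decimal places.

d = 1/p = 1/0.005000″ = 200 pc.
m − M = 5 log₁₀(200) − 5 = 11.5051 − 5 = 6.5051.
M = m − (m − M) = 0.65 − 6.5051 = -5.86.

M = -5.86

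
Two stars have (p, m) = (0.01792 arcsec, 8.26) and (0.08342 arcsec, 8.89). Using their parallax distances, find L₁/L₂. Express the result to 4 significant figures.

L₁/L₂ = 38.71

d₁ = 1/p₁ = 1/0.01792″ = 55.804 pc; d₂ = 1/p₂ = 1/0.08342″ = 11.988 pc.
M₁ = m₁ − 5 log₁₀ d₁ + 5 = 8.26 − 8.7333 + 5 = 4.5267.
M₂ = 8.89 − 5.3937 + 5 = 8.4963.
L₁/L₂ = 10^(0.4(M₂ − M₁)) = 10^(0.4 × 3.9696) = 10^1.58784 = 38.712.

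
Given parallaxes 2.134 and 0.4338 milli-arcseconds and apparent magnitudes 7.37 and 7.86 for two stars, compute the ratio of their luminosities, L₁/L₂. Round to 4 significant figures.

L₁/L₂ = 0.06489

d₁ = 1/p₁ = 1/0.002134″ = 468.6 pc; d₂ = 1/p₂ = 1/0.0004338″ = 2305.2 pc.
M₁ = m₁ − 5 log₁₀ d₁ + 5 = 7.37 − 13.3540 + 5 = -0.9840.
M₂ = 7.86 − 16.8135 + 5 = -3.9535.
L₁/L₂ = 10^(0.4(M₂ − M₁)) = 10^(0.4 × (-2.9695)) = 10^(-1.18780) = 0.064893.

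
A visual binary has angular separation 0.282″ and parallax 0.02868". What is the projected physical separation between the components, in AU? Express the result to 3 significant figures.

9.83 AU

d = 1/p = 1/0.02868″ = 34.868 pc.
At distance d (pc), an angle of θ arcsec spans θ·d AU: s = 0.282 × 34.868 = 9.8328 AU.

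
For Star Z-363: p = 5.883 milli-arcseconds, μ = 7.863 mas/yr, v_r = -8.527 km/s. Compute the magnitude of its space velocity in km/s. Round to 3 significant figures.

10.6 km/s

d = 1/p = 1/0.005883″ = 169.98 pc.
μ = 7.863 mas/yr = 0.007863 ″/yr.
v_t = 4.740 μ d = 4.740 × 0.007863 × 169.98 = 6.3353 km/s.
v = √(v_r² + v_t²) = √((-8.527)² + 6.3353²) = √112.846 = 10.623 km/s.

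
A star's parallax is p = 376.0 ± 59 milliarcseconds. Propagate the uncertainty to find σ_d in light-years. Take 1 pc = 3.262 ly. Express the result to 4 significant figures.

d = 1/p, so σ_d = σ_p / p².
σ_d = 0.0590 / (0.3760)² = 0.0590 / 0.14138 = 0.41732 pc = 0.41732 × 3.262 ly = 1.3613 ly.

1.361 ly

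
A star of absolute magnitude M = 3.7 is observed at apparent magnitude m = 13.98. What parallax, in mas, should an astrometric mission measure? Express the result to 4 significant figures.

m − M = 13.98 − 3.7 = 10.28.
d = 10^((m−M)/5 + 1) = 10^3.056 = 1137.6 pc.
p = 1/d = 1/1137.6 = 0.00087904 arcsec = 0.87904 mas.

0.8790 mas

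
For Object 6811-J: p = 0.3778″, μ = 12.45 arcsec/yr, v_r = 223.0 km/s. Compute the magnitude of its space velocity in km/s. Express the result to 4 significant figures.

272.3 km/s

d = 1/p = 1/0.3778″ = 2.6469 pc.
v_t = 4.740 μ d = 4.740 × 12.45 × 2.6469 = 156.2 km/s.
v = √(v_r² + v_t²) = √(223.0² + 156.2²) = √74127.4 = 272.26 km/s.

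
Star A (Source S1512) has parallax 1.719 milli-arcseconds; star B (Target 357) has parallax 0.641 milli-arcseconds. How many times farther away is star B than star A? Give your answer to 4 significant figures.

Since d = 1/p, d_B/d_A = p_A/p_B.
= 1.719 / 0.641 = 2.6817.

2.682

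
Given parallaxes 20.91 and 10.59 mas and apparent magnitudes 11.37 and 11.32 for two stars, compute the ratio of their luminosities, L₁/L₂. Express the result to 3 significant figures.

d₁ = 1/p₁ = 1/0.02091″ = 47.824 pc; d₂ = 1/p₂ = 1/0.01059″ = 94.429 pc.
M₁ = m₁ − 5 log₁₀ d₁ + 5 = 11.37 − 8.3982 + 5 = 7.9718.
M₂ = 11.32 − 9.8755 + 5 = 6.4445.
L₁/L₂ = 10^(0.4(M₂ − M₁)) = 10^(0.4 × (-1.5273)) = 10^(-0.61092) = 0.24495.

L₁/L₂ = 0.245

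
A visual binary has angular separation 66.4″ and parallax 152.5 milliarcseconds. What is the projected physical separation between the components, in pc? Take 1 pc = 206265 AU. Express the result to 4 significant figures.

d = 1/p = 1/0.1525″ = 6.5574 pc.
At distance d (pc), an angle of θ arcsec spans θ·d AU: s = 66.4 × 6.5574 = 435.41 AU.
= 435.41 / 206265 = 0.0021109 pc.

0.002111 pc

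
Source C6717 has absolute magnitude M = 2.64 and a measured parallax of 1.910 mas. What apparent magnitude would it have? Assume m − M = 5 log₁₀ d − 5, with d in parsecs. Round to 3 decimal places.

d = 1/p = 1/0.001910″ = 523.56 pc.
m − M = 5 log₁₀ d − 5 = 5 log₁₀(523.56) − 5 = 13.5948 − 5 = 8.5948.
m = M + (m − M) = 2.64 + 8.5948 = 11.235.

m = 11.235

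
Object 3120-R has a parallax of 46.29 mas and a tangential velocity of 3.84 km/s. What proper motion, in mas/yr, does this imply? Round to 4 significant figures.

d = 1/p = 1/0.04629″ = 21.603 pc.
μ = v_t / (4.74 d) = 3.84 / (4.74 × 21.603) = 3.84 / 102.4 = 0.0375 ″/yr = 37.5 mas/yr.

37.50 mas/yr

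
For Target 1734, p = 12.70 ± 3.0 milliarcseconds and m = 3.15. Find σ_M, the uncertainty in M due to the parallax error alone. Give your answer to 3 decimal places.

M = m − 5 log₁₀ d + 5 = m + 5 log₁₀ p + 5, so ∂M/∂p = 5/(p ln 10).
σ_M = (5/ln 10) · (σ_p/p) = 2.1715 × 3.0/12.70 = 2.1715 × 0.23622 = 0.51295.

σ_M = 0.513 mag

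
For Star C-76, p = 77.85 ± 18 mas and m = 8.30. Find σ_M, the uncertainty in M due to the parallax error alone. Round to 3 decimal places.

M = m − 5 log₁₀ d + 5 = m + 5 log₁₀ p + 5, so ∂M/∂p = 5/(p ln 10).
σ_M = (5/ln 10) · (σ_p/p) = 2.1715 × 18/77.85 = 2.1715 × 0.23121 = 0.50207.

σ_M = 0.502 mag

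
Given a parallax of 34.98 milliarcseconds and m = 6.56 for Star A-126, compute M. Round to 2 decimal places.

d = 1/p = 1/0.03498″ = 28.588 pc.
m − M = 5 log₁₀(28.588) − 5 = 7.2809 − 5 = 2.2809.
M = m − (m − M) = 6.56 − 2.2809 = 4.28.

M = 4.28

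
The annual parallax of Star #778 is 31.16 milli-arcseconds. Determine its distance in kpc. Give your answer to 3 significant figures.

p = 31.16 milli-arcseconds = 0.03116 arcsec.
d = 1/p = 1/0.03116 = 32.092 pc.
= 0.032092 kpc.

0.0321 kpc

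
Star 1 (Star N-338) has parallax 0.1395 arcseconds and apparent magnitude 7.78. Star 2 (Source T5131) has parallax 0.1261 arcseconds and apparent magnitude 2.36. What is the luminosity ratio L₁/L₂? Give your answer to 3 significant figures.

L₁/L₂ = 0.00555

d₁ = 1/p₁ = 1/0.1395″ = 7.1685 pc; d₂ = 1/p₂ = 1/0.1261″ = 7.9302 pc.
M₁ = m₁ − 5 log₁₀ d₁ + 5 = 7.78 − 4.2771 + 5 = 8.5029.
M₂ = 2.36 − 4.4964 + 5 = 2.8636.
L₁/L₂ = 10^(0.4(M₂ − M₁)) = 10^(0.4 × (-5.6393)) = 10^(-2.25572) = 0.0055498.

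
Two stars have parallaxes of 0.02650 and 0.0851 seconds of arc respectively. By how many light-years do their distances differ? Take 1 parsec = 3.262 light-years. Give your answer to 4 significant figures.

d_A = 1/0.02650″ = 37.736 pc; d_B = 1/0.08510″ = 11.751 pc.
|d_B − d_A| = |11.751 − 37.736| = 25.985 pc = 25.985 × 3.262 ly = 84.763 ly.

84.76 ly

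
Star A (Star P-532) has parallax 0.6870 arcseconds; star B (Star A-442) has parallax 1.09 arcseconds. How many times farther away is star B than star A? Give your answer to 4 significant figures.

Since d = 1/p, d_B/d_A = p_A/p_B.
= 0.6870 / 1.09 = 0.63028.

0.6303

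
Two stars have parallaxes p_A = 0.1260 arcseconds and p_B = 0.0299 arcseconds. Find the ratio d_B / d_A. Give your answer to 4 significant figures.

Since d = 1/p, d_B/d_A = p_A/p_B.
= 0.1260 / 0.0299 = 4.214.

4.214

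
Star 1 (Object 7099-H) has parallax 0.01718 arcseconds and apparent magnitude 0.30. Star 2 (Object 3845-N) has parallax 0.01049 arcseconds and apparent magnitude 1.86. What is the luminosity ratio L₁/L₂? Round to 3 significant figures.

d₁ = 1/p₁ = 1/0.01718″ = 58.207 pc; d₂ = 1/p₂ = 1/0.01049″ = 95.329 pc.
M₁ = m₁ − 5 log₁₀ d₁ + 5 = 0.30 − 8.8249 + 5 = -3.5249.
M₂ = 1.86 − 9.8961 + 5 = -3.0361.
L₁/L₂ = 10^(0.4(M₂ − M₁)) = 10^(0.4 × 0.4888) = 10^0.19552 = 1.5686.

L₁/L₂ = 1.57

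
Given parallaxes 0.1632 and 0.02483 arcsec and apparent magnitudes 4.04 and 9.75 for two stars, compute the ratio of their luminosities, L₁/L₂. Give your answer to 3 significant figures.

L₁/L₂ = 4.45

d₁ = 1/p₁ = 1/0.1632″ = 6.1275 pc; d₂ = 1/p₂ = 1/0.02483″ = 40.274 pc.
M₁ = m₁ − 5 log₁₀ d₁ + 5 = 4.04 − 3.9364 + 5 = 5.1036.
M₂ = 9.75 − 8.0251 + 5 = 6.7249.
L₁/L₂ = 10^(0.4(M₂ − M₁)) = 10^(0.4 × 1.6213) = 10^0.64852 = 4.4516.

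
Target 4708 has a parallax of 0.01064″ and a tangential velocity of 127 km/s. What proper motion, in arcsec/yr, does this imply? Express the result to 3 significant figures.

0.285 arcsec/yr

d = 1/p = 1/0.01064″ = 93.985 pc.
μ = v_t / (4.74 d) = 127 / (4.74 × 93.985) = 127 / 445.49 = 0.28508 ″/yr.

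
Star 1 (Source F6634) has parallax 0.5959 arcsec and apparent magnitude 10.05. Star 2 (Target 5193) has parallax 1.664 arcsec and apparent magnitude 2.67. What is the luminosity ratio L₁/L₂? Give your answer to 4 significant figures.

d₁ = 1/p₁ = 1/0.5959″ = 1.6781 pc; d₂ = 1/p₂ = 1/1.664″ = 0.60096 pc.
M₁ = m₁ − 5 log₁₀ d₁ + 5 = 10.05 − 1.1241 + 5 = 13.9259.
M₂ = 2.67 − (-1.1058) + 5 = 8.7758.
L₁/L₂ = 10^(0.4(M₂ − M₁)) = 10^(0.4 × (-5.1501)) = 10^(-2.06004) = 0.0087088.

L₁/L₂ = 0.008709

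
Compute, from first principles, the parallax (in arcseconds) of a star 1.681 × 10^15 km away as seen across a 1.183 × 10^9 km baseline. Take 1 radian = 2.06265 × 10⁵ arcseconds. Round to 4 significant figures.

0.1452 arcsec

θ ≈ B/d = (1.183 × 10^9) / (1.681 × 10^15) = 7.0375 × 10^-7 rad.
In arcseconds: 7.0375 × 10^-7 × 206265 = 0.14516″.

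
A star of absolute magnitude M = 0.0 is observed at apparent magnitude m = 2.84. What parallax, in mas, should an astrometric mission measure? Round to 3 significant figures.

m − M = 2.84 − 0.0 = 2.84.
d = 10^((m−M)/5 + 1) = 10^1.568 = 36.983 pc.
p = 1/d = 1/36.983 = 0.027039 arcsec = 27.039 mas.

27.0 mas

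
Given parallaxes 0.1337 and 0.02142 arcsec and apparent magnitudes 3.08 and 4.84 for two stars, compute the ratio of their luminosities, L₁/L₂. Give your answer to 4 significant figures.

d₁ = 1/p₁ = 1/0.1337″ = 7.4794 pc; d₂ = 1/p₂ = 1/0.02142″ = 46.685 pc.
M₁ = m₁ − 5 log₁₀ d₁ + 5 = 3.08 − 4.3693 + 5 = 3.7107.
M₂ = 4.84 − 8.3459 + 5 = 1.4941.
L₁/L₂ = 10^(0.4(M₂ − M₁)) = 10^(0.4 × (-2.2166)) = 10^(-0.88664) = 0.12983.

L₁/L₂ = 0.1298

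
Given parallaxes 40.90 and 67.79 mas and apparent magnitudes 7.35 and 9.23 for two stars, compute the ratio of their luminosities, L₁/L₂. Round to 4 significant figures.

d₁ = 1/p₁ = 1/0.04090″ = 24.45 pc; d₂ = 1/p₂ = 1/0.06779″ = 14.751 pc.
M₁ = m₁ − 5 log₁₀ d₁ + 5 = 7.35 − 6.9414 + 5 = 5.4086.
M₂ = 9.23 − 5.8441 + 5 = 8.3859.
L₁/L₂ = 10^(0.4(M₂ − M₁)) = 10^(0.4 × 2.9773) = 10^1.19092 = 15.521.

L₁/L₂ = 15.52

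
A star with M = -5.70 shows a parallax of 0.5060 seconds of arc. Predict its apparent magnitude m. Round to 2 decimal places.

d = 1/p = 1/0.5060″ = 1.9763 pc.
m − M = 5 log₁₀ d − 5 = 5 log₁₀(1.9763) − 5 = 1.4793 − 5 = -3.5207.
m = M + (m − M) = -5.70 + (-3.5207) = -9.22.

m = -9.22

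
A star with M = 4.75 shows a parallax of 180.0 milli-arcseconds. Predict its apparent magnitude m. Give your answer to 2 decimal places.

m = 3.47

d = 1/p = 1/0.1800″ = 5.5556 pc.
m − M = 5 log₁₀ d − 5 = 5 log₁₀(5.5556) − 5 = 3.7237 − 5 = -1.2763.
m = M + (m − M) = 4.75 + (-1.2763) = 3.47.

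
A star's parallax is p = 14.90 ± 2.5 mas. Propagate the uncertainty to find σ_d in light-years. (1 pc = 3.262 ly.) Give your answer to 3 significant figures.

d = 1/p, so σ_d = σ_p / p².
σ_d = 0.00250 / (0.01490)² = 0.00250 / 0.00022201 = 11.261 pc = 11.261 × 3.262 ly = 36.733 ly.

36.7 ly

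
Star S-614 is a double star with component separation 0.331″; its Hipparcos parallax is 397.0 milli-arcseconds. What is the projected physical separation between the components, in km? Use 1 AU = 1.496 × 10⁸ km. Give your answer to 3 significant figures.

d = 1/p = 1/0.3970″ = 2.5189 pc.
At distance d (pc), an angle of θ arcsec spans θ·d AU: s = 0.331 × 2.5189 = 0.83376 AU.
= 0.83376 × 1.496 × 10⁸ km = 1.2473 × 10^8 km.

1.25 × 10^8 km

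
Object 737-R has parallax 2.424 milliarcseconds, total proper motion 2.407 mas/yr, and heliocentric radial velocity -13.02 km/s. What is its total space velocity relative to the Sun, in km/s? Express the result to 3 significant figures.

13.8 km/s

d = 1/p = 1/0.002424″ = 412.54 pc.
μ = 2.407 mas/yr = 0.002407 ″/yr.
v_t = 4.740 μ d = 4.740 × 0.002407 × 412.54 = 4.7067 km/s.
v = √(v_r² + v_t²) = √((-13.02)² + 4.7067²) = √191.673 = 13.845 km/s.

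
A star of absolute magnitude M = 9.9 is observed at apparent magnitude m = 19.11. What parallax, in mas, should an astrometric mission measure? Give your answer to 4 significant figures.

1.439 mas

m − M = 19.11 − 9.9 = 9.21.
d = 10^((m−M)/5 + 1) = 10^2.842 = 695.02 pc.
p = 1/d = 1/695.02 = 0.0014388 arcsec = 1.4388 mas.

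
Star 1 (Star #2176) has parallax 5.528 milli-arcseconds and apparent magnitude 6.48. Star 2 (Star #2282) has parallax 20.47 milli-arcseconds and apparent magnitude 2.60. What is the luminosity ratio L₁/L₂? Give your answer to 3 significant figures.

d₁ = 1/p₁ = 1/0.005528″ = 180.9 pc; d₂ = 1/p₂ = 1/0.02047″ = 48.852 pc.
M₁ = m₁ − 5 log₁₀ d₁ + 5 = 6.48 − 11.2872 + 5 = 0.1928.
M₂ = 2.60 − 8.4444 + 5 = -0.8444.
L₁/L₂ = 10^(0.4(M₂ − M₁)) = 10^(0.4 × (-1.0372)) = 10^(-0.41488) = 0.3847.

L₁/L₂ = 0.385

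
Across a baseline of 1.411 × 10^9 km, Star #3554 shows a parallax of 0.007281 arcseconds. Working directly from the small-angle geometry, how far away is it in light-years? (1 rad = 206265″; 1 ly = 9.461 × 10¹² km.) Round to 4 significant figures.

θ = 0.007281″ = 0.007281/206265 = 3.5299 × 10^-8 rad.
d = B/θ = (1.411 × 10^9) / (3.5299 × 10^-8) = 3.9973 × 10^16 km = (3.9973 × 10^16) / (9.461 × 10^12) ly = 4225 ly.

4225 ly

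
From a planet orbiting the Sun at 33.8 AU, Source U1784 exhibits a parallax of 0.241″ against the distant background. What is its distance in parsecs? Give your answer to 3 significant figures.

With baseline B (in AU) and parallax p (in arcsec), d = B/p parsecs.
d = 33.8 / 0.241 = 140.25 pc.

140 pc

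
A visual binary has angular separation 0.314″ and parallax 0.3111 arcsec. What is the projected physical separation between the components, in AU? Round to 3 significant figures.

d = 1/p = 1/0.3111″ = 3.2144 pc.
At distance d (pc), an angle of θ arcsec spans θ·d AU: s = 0.314 × 3.2144 = 1.0093 AU.

1.01 AU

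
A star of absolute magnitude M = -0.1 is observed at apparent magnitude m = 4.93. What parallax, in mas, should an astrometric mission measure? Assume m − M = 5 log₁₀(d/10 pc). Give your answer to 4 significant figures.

9.863 mas

m − M = 4.93 − (-0.1) = 5.03.
d = 10^((m−M)/5 + 1) = 10^2.006 = 101.39 pc.
p = 1/d = 1/101.39 = 0.0098629 arcsec = 9.8629 mas.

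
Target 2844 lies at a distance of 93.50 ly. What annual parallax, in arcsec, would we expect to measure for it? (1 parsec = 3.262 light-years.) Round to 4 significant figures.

0.03489 arcsec

d = 93.50 ly ÷ 3.262 = 28.663 pc.
p = 1/d = 1/28.663 = 0.034888 arcsec.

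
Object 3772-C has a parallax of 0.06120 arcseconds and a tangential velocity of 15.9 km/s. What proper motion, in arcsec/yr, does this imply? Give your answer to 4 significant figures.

d = 1/p = 1/0.06120″ = 16.34 pc.
μ = v_t / (4.74 d) = 15.9 / (4.74 × 16.34) = 15.9 / 77.452 = 0.20529 ″/yr.

0.2053 arcsec/yr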